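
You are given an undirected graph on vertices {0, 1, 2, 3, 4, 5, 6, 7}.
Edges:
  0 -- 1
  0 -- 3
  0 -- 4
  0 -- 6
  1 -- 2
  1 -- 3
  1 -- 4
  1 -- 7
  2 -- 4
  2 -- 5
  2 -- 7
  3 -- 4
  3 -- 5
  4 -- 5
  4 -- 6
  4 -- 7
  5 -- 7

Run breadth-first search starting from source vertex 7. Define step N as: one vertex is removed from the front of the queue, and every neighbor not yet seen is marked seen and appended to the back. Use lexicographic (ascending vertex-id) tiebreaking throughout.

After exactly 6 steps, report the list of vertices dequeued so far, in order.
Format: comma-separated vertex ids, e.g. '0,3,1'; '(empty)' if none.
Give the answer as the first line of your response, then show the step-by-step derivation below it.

7,1,2,4,5,0

step 1: dequeue 7; queue=[1,2,4,5]; order=7
step 2: dequeue 1; queue=[2,4,5,0,3]; order=7,1
step 3: dequeue 2; queue=[4,5,0,3]; order=7,1,2
step 4: dequeue 4; queue=[5,0,3,6]; order=7,1,2,4
step 5: dequeue 5; queue=[0,3,6]; order=7,1,2,4,5
step 6: dequeue 0; queue=[3,6]; order=7,1,2,4,5,0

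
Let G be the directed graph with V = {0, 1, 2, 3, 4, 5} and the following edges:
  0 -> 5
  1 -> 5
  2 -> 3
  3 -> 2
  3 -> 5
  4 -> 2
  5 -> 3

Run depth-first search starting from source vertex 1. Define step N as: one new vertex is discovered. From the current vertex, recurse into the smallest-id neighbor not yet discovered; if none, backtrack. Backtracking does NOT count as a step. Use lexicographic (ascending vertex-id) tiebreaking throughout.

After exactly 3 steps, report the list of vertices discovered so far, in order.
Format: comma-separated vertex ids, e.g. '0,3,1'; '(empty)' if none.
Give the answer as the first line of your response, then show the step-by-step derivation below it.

1,5,3

step 1: discover 1; path=1; order=1
step 2: discover 5; path=1>5; order=1,5
step 3: discover 3; path=1>5>3; order=1,5,3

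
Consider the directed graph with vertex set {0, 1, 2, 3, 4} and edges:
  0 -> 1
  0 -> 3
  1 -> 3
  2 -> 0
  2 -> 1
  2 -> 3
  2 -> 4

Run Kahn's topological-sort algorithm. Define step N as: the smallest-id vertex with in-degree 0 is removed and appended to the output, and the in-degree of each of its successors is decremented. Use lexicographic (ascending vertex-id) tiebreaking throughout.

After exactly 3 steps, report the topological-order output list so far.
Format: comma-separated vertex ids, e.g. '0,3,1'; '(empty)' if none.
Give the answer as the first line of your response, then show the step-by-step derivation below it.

2,0,1

step 1: output 2; order=[2]; indeg=(0,1,0,2,0)
step 2: output 0; order=[2,0]; indeg=(0,0,0,1,0)
step 3: output 1; order=[2,0,1]; indeg=(0,0,0,0,0)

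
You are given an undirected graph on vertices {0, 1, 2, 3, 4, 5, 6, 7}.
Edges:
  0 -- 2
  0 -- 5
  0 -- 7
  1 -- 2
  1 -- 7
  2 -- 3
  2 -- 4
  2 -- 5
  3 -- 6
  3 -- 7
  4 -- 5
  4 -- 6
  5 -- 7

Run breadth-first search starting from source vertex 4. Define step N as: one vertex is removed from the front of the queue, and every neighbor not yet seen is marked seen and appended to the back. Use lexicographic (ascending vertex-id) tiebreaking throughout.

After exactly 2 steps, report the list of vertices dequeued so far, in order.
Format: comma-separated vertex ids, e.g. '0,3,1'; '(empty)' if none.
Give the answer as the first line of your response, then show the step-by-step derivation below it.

4,2

step 1: dequeue 4; queue=[2,5,6]; order=4
step 2: dequeue 2; queue=[5,6,0,1,3]; order=4,2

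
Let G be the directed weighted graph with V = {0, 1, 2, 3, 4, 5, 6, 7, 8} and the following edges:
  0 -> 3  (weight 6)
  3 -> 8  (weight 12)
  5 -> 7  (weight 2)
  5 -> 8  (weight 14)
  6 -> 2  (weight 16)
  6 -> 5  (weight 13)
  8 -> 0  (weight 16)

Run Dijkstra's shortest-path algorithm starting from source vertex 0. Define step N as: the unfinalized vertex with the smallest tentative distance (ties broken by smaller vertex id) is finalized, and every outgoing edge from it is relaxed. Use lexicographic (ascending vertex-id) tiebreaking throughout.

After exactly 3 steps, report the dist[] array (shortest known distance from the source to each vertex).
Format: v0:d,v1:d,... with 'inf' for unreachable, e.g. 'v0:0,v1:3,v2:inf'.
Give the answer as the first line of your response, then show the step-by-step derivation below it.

v0:0,v1:inf,v2:inf,v3:6,v4:inf,v5:inf,v6:inf,v7:inf,v8:18

step 1: dist = v0:0,v1:inf,v2:inf,v3:6,v4:inf,v5:inf,v6:inf,v7:inf,v8:inf
step 2: dist = v0:0,v1:inf,v2:inf,v3:6,v4:inf,v5:inf,v6:inf,v7:inf,v8:18
step 3: dist = v0:0,v1:inf,v2:inf,v3:6,v4:inf,v5:inf,v6:inf,v7:inf,v8:18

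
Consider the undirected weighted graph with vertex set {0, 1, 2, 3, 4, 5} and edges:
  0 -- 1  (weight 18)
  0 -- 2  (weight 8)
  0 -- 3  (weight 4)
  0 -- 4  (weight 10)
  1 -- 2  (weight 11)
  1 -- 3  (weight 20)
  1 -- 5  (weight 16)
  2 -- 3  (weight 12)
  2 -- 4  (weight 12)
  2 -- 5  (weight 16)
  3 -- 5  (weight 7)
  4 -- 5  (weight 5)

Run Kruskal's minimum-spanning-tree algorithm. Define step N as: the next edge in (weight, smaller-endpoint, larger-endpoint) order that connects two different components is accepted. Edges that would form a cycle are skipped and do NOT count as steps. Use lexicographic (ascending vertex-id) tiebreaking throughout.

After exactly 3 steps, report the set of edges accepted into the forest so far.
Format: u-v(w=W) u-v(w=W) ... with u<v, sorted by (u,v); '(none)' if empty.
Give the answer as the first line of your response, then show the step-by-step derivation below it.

0-3(w=4) 3-5(w=7) 4-5(w=5)

step 1: add edge 0-3 (w=4); MST = {0-3(w=4)}
step 2: add edge 4-5 (w=5); MST = {0-3(w=4) 4-5(w=5)}
step 3: add edge 3-5 (w=7); MST = {0-3(w=4) 3-5(w=7) 4-5(w=5)}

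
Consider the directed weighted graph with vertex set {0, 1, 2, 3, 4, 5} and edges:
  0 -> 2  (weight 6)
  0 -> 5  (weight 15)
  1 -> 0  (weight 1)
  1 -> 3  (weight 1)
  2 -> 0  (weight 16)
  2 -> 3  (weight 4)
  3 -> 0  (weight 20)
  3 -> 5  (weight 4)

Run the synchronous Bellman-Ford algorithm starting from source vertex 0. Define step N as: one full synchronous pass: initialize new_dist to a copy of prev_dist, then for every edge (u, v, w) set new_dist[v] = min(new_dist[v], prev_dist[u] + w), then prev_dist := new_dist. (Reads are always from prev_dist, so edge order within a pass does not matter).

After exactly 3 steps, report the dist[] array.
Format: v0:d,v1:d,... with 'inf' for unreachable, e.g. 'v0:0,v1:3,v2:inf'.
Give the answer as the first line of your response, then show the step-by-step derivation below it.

v0:0,v1:inf,v2:6,v3:10,v4:inf,v5:14

step 1: dist = v0:0,v1:inf,v2:6,v3:inf,v4:inf,v5:15
step 2: dist = v0:0,v1:inf,v2:6,v3:10,v4:inf,v5:15
step 3: dist = v0:0,v1:inf,v2:6,v3:10,v4:inf,v5:14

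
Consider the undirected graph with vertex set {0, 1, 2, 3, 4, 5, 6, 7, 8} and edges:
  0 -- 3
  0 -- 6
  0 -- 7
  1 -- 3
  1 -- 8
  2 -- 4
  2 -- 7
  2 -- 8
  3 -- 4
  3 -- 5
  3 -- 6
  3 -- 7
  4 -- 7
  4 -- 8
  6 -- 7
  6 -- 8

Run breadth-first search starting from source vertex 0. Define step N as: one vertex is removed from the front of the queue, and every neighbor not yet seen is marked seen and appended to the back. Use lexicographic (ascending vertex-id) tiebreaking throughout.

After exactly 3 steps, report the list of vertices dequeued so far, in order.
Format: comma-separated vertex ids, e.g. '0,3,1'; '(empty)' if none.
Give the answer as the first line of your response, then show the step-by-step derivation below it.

0,3,6

step 1: dequeue 0; queue=[3,6,7]; order=0
step 2: dequeue 3; queue=[6,7,1,4,5]; order=0,3
step 3: dequeue 6; queue=[7,1,4,5,8]; order=0,3,6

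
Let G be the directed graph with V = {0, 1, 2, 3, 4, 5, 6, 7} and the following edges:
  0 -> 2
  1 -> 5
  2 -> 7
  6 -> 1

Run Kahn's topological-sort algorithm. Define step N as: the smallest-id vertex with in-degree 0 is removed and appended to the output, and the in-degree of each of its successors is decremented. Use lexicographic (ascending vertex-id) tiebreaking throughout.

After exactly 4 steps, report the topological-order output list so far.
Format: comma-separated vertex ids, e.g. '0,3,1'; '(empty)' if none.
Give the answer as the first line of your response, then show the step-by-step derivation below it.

0,2,3,4

step 1: output 0; order=[0]; indeg=(0,1,0,0,0,1,0,1)
step 2: output 2; order=[0,2]; indeg=(0,1,0,0,0,1,0,0)
step 3: output 3; order=[0,2,3]; indeg=(0,1,0,0,0,1,0,0)
step 4: output 4; order=[0,2,3,4]; indeg=(0,1,0,0,0,1,0,0)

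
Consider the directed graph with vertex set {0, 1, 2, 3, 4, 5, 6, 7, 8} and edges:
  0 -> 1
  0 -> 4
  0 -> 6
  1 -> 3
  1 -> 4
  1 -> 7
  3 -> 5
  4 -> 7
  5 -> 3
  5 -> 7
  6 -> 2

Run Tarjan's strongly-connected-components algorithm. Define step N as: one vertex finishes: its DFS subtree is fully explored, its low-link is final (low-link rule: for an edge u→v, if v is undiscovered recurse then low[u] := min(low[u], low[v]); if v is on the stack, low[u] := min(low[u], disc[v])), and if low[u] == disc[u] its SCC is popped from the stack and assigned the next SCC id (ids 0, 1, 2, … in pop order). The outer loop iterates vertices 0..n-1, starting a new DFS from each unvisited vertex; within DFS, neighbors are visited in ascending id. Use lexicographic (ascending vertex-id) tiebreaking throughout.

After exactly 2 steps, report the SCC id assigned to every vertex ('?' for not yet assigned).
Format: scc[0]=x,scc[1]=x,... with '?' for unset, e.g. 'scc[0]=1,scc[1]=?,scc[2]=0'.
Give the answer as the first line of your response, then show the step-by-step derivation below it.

scc[0]=?,scc[1]=?,scc[2]=?,scc[3]=?,scc[4]=?,scc[5]=?,scc[6]=?,scc[7]=0,scc[8]=?

step 1: low=(low[0]=0,low[1]=1,low[2]=?,low[3]=2,low[4]=?,low[5]=2,low[6]=?,low[7]=4,low[8]=?); scc=(scc[0]=?,scc[1]=?,scc[2]=?,scc[3]=?,scc[4]=?,scc[5]=?,scc[6]=?,scc[7]=0,scc[8]=?)
step 2: low=(low[0]=0,low[1]=1,low[2]=?,low[3]=2,low[4]=?,low[5]=2,low[6]=?,low[7]=4,low[8]=?); scc=(scc[0]=?,scc[1]=?,scc[2]=?,scc[3]=?,scc[4]=?,scc[5]=?,scc[6]=?,scc[7]=0,scc[8]=?)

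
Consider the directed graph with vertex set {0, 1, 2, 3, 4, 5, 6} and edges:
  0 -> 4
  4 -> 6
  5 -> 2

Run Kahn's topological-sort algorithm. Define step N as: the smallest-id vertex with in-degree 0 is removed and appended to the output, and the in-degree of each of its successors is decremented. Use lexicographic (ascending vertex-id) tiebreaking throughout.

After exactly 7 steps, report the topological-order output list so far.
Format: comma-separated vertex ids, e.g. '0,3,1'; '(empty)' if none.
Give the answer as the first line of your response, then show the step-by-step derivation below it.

0,1,3,4,5,2,6

step 1: output 0; order=[0]; indeg=(0,0,1,0,0,0,1)
step 2: output 1; order=[0,1]; indeg=(0,0,1,0,0,0,1)
step 3: output 3; order=[0,1,3]; indeg=(0,0,1,0,0,0,1)
step 4: output 4; order=[0,1,3,4]; indeg=(0,0,1,0,0,0,0)
step 5: output 5; order=[0,1,3,4,5]; indeg=(0,0,0,0,0,0,0)
step 6: output 2; order=[0,1,3,4,5,2]; indeg=(0,0,0,0,0,0,0)
step 7: output 6; order=[0,1,3,4,5,2,6]; indeg=(0,0,0,0,0,0,0)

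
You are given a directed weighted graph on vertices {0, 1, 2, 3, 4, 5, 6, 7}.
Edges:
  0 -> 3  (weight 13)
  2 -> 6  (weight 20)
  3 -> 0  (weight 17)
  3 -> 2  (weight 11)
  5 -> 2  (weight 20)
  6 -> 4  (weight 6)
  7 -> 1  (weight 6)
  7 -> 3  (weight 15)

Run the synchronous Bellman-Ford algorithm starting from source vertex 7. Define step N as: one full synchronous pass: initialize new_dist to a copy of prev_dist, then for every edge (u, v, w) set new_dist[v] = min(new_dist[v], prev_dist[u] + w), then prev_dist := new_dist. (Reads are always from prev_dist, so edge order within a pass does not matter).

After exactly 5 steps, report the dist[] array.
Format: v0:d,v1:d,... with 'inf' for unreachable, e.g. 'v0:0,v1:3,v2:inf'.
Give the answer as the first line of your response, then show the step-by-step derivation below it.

v0:32,v1:6,v2:26,v3:15,v4:52,v5:inf,v6:46,v7:0

step 1: dist = v0:inf,v1:6,v2:inf,v3:15,v4:inf,v5:inf,v6:inf,v7:0
step 2: dist = v0:32,v1:6,v2:26,v3:15,v4:inf,v5:inf,v6:inf,v7:0
step 3: dist = v0:32,v1:6,v2:26,v3:15,v4:inf,v5:inf,v6:46,v7:0
step 4: dist = v0:32,v1:6,v2:26,v3:15,v4:52,v5:inf,v6:46,v7:0
step 5: dist = v0:32,v1:6,v2:26,v3:15,v4:52,v5:inf,v6:46,v7:0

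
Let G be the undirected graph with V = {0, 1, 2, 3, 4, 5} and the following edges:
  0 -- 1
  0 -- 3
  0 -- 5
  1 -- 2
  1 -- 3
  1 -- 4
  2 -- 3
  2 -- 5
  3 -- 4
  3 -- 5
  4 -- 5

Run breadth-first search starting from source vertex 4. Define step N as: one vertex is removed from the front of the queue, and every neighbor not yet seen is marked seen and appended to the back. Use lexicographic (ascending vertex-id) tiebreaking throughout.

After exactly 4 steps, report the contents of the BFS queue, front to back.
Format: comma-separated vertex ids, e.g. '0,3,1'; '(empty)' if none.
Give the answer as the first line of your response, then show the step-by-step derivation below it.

0,2

step 1: dequeue 4; queue=[1,3,5]; order=4
step 2: dequeue 1; queue=[3,5,0,2]; order=4,1
step 3: dequeue 3; queue=[5,0,2]; order=4,1,3
step 4: dequeue 5; queue=[0,2]; order=4,1,3,5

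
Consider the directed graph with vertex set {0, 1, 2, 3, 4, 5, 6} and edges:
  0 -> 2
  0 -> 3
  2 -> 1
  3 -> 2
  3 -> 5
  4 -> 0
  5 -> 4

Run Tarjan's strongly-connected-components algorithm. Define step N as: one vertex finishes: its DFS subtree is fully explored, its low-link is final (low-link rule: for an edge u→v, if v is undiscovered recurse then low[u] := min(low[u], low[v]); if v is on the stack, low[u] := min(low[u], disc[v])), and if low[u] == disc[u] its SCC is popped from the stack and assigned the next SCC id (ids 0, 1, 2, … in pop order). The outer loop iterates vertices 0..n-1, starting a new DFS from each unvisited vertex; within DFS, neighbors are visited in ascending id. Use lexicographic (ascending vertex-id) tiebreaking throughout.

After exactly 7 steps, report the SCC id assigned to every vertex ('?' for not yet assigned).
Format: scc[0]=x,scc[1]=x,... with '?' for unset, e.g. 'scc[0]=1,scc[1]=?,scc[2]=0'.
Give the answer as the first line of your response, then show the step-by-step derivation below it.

scc[0]=2,scc[1]=0,scc[2]=1,scc[3]=2,scc[4]=2,scc[5]=2,scc[6]=3

step 1: low=(low[0]=0,low[1]=2,low[2]=1,low[3]=?,low[4]=?,low[5]=?,low[6]=?); scc=(scc[0]=?,scc[1]=0,scc[2]=?,scc[3]=?,scc[4]=?,scc[5]=?,scc[6]=?)
step 2: low=(low[0]=0,low[1]=2,low[2]=1,low[3]=?,low[4]=?,low[5]=?,low[6]=?); scc=(scc[0]=?,scc[1]=0,scc[2]=1,scc[3]=?,scc[4]=?,scc[5]=?,scc[6]=?)
step 3: low=(low[0]=0,low[1]=2,low[2]=1,low[3]=3,low[4]=0,low[5]=4,low[6]=?); scc=(scc[0]=?,scc[1]=0,scc[2]=1,scc[3]=?,scc[4]=?,scc[5]=?,scc[6]=?)
step 4: low=(low[0]=0,low[1]=2,low[2]=1,low[3]=3,low[4]=0,low[5]=0,low[6]=?); scc=(scc[0]=?,scc[1]=0,scc[2]=1,scc[3]=?,scc[4]=?,scc[5]=?,scc[6]=?)
step 5: low=(low[0]=0,low[1]=2,low[2]=1,low[3]=0,low[4]=0,low[5]=0,low[6]=?); scc=(scc[0]=?,scc[1]=0,scc[2]=1,scc[3]=?,scc[4]=?,scc[5]=?,scc[6]=?)
step 6: low=(low[0]=0,low[1]=2,low[2]=1,low[3]=0,low[4]=0,low[5]=0,low[6]=?); scc=(scc[0]=2,scc[1]=0,scc[2]=1,scc[3]=2,scc[4]=2,scc[5]=2,scc[6]=?)
step 7: low=(low[0]=0,low[1]=2,low[2]=1,low[3]=0,low[4]=0,low[5]=0,low[6]=6); scc=(scc[0]=2,scc[1]=0,scc[2]=1,scc[3]=2,scc[4]=2,scc[5]=2,scc[6]=3)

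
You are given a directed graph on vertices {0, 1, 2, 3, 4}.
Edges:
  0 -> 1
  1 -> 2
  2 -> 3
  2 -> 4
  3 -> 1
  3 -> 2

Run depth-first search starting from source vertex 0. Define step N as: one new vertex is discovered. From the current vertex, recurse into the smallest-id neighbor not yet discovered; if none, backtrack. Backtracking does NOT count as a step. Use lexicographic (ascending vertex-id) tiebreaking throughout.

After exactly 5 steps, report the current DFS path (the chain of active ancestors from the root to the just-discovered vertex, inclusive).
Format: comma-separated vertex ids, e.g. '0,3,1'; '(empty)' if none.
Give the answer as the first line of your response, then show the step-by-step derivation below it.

0,1,2,4

step 1: discover 0; path=0; order=0
step 2: discover 1; path=0>1; order=0,1
step 3: discover 2; path=0>1>2; order=0,1,2
step 4: discover 3; path=0>1>2>3; order=0,1,2,3
step 5: discover 4; path=0>1>2>4; order=0,1,2,3,4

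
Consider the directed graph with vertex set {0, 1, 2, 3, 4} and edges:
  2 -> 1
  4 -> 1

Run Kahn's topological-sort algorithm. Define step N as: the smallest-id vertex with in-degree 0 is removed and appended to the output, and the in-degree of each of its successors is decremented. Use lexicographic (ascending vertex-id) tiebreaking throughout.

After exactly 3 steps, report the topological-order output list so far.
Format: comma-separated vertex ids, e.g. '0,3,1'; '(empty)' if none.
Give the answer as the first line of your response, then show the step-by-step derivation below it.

0,2,3

step 1: output 0; order=[0]; indeg=(0,2,0,0,0)
step 2: output 2; order=[0,2]; indeg=(0,1,0,0,0)
step 3: output 3; order=[0,2,3]; indeg=(0,1,0,0,0)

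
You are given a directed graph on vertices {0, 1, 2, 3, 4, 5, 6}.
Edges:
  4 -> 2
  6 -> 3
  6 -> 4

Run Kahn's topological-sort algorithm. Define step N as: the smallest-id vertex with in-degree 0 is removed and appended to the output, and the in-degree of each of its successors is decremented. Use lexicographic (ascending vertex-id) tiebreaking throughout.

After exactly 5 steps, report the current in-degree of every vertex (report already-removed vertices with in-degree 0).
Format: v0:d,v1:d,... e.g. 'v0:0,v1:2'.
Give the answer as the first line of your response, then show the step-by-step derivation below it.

v0:0,v1:0,v2:1,v3:0,v4:0,v5:0,v6:0

step 1: output 0; order=[0]; indeg=(0,0,1,1,1,0,0)
step 2: output 1; order=[0,1]; indeg=(0,0,1,1,1,0,0)
step 3: output 5; order=[0,1,5]; indeg=(0,0,1,1,1,0,0)
step 4: output 6; order=[0,1,5,6]; indeg=(0,0,1,0,0,0,0)
step 5: output 3; order=[0,1,5,6,3]; indeg=(0,0,1,0,0,0,0)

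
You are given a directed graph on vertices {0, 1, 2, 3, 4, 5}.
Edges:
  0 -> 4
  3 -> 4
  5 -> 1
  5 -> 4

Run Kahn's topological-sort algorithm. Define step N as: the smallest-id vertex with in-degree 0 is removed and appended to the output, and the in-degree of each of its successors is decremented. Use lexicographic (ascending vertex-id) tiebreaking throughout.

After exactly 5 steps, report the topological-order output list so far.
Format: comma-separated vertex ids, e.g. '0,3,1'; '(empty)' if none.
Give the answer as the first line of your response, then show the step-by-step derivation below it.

0,2,3,5,1

step 1: output 0; order=[0]; indeg=(0,1,0,0,2,0)
step 2: output 2; order=[0,2]; indeg=(0,1,0,0,2,0)
step 3: output 3; order=[0,2,3]; indeg=(0,1,0,0,1,0)
step 4: output 5; order=[0,2,3,5]; indeg=(0,0,0,0,0,0)
step 5: output 1; order=[0,2,3,5,1]; indeg=(0,0,0,0,0,0)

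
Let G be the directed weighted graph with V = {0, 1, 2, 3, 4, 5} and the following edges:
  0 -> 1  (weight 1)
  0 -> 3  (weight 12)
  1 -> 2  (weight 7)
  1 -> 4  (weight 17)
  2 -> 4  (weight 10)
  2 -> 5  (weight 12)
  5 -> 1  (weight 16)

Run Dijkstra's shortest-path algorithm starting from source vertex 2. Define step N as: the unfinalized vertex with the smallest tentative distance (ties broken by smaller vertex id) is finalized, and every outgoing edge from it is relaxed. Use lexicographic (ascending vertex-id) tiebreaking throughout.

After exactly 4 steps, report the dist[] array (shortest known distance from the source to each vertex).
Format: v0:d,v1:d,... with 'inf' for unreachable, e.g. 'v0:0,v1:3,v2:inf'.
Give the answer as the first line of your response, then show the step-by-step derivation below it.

v0:inf,v1:28,v2:0,v3:inf,v4:10,v5:12

step 1: dist = v0:inf,v1:inf,v2:0,v3:inf,v4:10,v5:12
step 2: dist = v0:inf,v1:inf,v2:0,v3:inf,v4:10,v5:12
step 3: dist = v0:inf,v1:28,v2:0,v3:inf,v4:10,v5:12
step 4: dist = v0:inf,v1:28,v2:0,v3:inf,v4:10,v5:12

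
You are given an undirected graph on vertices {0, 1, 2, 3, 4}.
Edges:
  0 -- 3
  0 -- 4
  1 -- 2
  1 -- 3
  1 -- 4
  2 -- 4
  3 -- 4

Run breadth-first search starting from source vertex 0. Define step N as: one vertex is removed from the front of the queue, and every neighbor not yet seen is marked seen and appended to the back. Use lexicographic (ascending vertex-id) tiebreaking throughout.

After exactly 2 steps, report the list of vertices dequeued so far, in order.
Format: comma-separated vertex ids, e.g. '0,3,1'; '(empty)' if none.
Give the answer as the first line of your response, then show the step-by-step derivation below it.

0,3

step 1: dequeue 0; queue=[3,4]; order=0
step 2: dequeue 3; queue=[4,1]; order=0,3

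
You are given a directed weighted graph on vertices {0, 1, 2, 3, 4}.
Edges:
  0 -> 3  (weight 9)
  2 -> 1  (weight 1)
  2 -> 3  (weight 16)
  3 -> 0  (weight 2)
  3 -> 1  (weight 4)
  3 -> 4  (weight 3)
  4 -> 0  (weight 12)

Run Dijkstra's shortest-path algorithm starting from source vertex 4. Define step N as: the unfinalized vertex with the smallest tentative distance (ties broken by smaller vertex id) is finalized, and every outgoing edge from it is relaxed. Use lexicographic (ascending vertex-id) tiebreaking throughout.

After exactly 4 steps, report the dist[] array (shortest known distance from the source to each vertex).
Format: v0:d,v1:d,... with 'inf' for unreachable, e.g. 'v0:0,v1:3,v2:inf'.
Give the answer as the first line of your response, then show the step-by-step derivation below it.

v0:12,v1:25,v2:inf,v3:21,v4:0

step 1: dist = v0:12,v1:inf,v2:inf,v3:inf,v4:0
step 2: dist = v0:12,v1:inf,v2:inf,v3:21,v4:0
step 3: dist = v0:12,v1:25,v2:inf,v3:21,v4:0
step 4: dist = v0:12,v1:25,v2:inf,v3:21,v4:0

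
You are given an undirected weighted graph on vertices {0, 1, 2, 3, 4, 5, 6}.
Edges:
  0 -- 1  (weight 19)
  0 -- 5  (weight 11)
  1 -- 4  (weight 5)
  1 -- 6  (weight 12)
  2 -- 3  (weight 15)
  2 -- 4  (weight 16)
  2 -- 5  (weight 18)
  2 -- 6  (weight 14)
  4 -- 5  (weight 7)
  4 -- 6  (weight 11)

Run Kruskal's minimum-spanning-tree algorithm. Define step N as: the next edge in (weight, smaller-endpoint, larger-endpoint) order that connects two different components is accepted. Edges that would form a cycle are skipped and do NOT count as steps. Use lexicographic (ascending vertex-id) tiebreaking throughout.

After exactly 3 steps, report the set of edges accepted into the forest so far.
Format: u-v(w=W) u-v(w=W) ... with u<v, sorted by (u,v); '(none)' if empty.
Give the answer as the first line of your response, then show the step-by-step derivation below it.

0-5(w=11) 1-4(w=5) 4-5(w=7)

step 1: add edge 1-4 (w=5); MST = {1-4(w=5)}
step 2: add edge 4-5 (w=7); MST = {1-4(w=5) 4-5(w=7)}
step 3: add edge 0-5 (w=11); MST = {0-5(w=11) 1-4(w=5) 4-5(w=7)}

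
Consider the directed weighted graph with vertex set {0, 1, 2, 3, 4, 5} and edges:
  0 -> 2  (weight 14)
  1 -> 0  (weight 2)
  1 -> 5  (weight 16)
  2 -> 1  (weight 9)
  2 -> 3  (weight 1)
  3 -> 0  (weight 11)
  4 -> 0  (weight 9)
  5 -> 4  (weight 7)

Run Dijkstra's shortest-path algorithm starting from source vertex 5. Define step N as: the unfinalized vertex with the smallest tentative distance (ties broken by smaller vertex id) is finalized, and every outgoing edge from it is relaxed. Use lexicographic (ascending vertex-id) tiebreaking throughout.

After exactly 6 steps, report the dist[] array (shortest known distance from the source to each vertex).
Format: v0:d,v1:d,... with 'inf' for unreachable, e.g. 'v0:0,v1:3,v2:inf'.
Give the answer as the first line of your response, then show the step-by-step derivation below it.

v0:16,v1:39,v2:30,v3:31,v4:7,v5:0

step 1: dist = v0:inf,v1:inf,v2:inf,v3:inf,v4:7,v5:0
step 2: dist = v0:16,v1:inf,v2:inf,v3:inf,v4:7,v5:0
step 3: dist = v0:16,v1:inf,v2:30,v3:inf,v4:7,v5:0
step 4: dist = v0:16,v1:39,v2:30,v3:31,v4:7,v5:0
step 5: dist = v0:16,v1:39,v2:30,v3:31,v4:7,v5:0
step 6: dist = v0:16,v1:39,v2:30,v3:31,v4:7,v5:0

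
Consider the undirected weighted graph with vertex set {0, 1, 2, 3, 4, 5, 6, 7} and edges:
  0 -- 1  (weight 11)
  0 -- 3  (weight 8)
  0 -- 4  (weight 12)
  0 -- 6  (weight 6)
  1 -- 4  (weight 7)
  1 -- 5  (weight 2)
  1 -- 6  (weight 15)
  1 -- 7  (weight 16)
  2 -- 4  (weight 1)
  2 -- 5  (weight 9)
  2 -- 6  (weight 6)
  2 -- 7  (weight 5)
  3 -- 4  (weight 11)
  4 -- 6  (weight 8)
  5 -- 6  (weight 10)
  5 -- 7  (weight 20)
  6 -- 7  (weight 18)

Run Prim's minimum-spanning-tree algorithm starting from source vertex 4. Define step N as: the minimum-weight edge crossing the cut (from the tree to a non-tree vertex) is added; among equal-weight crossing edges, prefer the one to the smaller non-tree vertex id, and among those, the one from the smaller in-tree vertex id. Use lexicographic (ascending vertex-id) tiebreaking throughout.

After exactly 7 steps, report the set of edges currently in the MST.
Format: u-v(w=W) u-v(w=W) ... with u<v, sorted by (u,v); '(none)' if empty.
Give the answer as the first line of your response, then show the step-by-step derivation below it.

0-3(w=8) 0-6(w=6) 1-4(w=7) 1-5(w=2) 2-4(w=1) 2-6(w=6) 2-7(w=5)

step 1: add edge 2-4 (w=1); MST = {2-4(w=1)}
step 2: add edge 2-7 (w=5); MST = {2-4(w=1) 2-7(w=5)}
step 3: add edge 2-6 (w=6); MST = {2-4(w=1) 2-6(w=6) 2-7(w=5)}
step 4: add edge 0-6 (w=6); MST = {0-6(w=6) 2-4(w=1) 2-6(w=6) 2-7(w=5)}
step 5: add edge 1-4 (w=7); MST = {0-6(w=6) 1-4(w=7) 2-4(w=1) 2-6(w=6) 2-7(w=5)}
step 6: add edge 1-5 (w=2); MST = {0-6(w=6) 1-4(w=7) 1-5(w=2) 2-4(w=1) 2-6(w=6) 2-7(w=5)}
step 7: add edge 0-3 (w=8); MST = {0-3(w=8) 0-6(w=6) 1-4(w=7) 1-5(w=2) 2-4(w=1) 2-6(w=6) 2-7(w=5)}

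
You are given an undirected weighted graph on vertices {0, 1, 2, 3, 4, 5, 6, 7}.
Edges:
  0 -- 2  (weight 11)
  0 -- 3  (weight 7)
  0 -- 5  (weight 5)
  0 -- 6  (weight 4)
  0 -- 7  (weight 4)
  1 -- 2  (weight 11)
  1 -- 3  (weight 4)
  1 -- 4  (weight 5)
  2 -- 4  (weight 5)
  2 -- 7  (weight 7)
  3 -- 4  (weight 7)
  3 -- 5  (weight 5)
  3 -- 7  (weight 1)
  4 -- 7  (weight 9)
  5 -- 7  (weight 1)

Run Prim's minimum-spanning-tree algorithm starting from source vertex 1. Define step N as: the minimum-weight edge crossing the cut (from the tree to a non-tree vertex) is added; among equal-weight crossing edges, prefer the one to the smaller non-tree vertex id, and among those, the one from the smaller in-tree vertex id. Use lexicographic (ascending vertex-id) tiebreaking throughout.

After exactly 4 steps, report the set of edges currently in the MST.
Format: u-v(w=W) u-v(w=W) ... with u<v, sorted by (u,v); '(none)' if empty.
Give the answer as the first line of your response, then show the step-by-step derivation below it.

0-7(w=4) 1-3(w=4) 3-7(w=1) 5-7(w=1)

step 1: add edge 1-3 (w=4); MST = {1-3(w=4)}
step 2: add edge 3-7 (w=1); MST = {1-3(w=4) 3-7(w=1)}
step 3: add edge 5-7 (w=1); MST = {1-3(w=4) 3-7(w=1) 5-7(w=1)}
step 4: add edge 0-7 (w=4); MST = {0-7(w=4) 1-3(w=4) 3-7(w=1) 5-7(w=1)}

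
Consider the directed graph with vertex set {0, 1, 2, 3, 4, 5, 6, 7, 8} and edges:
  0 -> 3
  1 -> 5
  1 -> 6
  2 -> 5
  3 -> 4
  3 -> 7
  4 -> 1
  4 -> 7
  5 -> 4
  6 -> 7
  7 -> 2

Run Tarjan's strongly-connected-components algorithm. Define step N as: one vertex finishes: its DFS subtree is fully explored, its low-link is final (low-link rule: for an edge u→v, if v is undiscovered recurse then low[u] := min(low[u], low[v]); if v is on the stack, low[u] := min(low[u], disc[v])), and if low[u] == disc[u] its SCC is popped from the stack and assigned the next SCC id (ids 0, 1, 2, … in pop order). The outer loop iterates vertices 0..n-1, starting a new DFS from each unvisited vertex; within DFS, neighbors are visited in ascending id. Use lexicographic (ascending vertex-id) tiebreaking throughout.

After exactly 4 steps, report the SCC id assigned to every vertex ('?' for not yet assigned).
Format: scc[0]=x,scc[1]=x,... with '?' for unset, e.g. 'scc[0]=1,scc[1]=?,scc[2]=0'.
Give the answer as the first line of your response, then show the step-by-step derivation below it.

scc[0]=?,scc[1]=?,scc[2]=?,scc[3]=?,scc[4]=?,scc[5]=?,scc[6]=?,scc[7]=?,scc[8]=?

step 1: low=(low[0]=0,low[1]=3,low[2]=?,low[3]=1,low[4]=2,low[5]=2,low[6]=?,low[7]=?,low[8]=?); scc=(scc[0]=?,scc[1]=?,scc[2]=?,scc[3]=?,scc[4]=?,scc[5]=?,scc[6]=?,scc[7]=?,scc[8]=?)
step 2: low=(low[0]=0,low[1]=2,low[2]=4,low[3]=1,low[4]=2,low[5]=2,low[6]=5,low[7]=6,low[8]=?); scc=(scc[0]=?,scc[1]=?,scc[2]=?,scc[3]=?,scc[4]=?,scc[5]=?,scc[6]=?,scc[7]=?,scc[8]=?)
step 3: low=(low[0]=0,low[1]=2,low[2]=4,low[3]=1,low[4]=2,low[5]=2,low[6]=5,low[7]=4,low[8]=?); scc=(scc[0]=?,scc[1]=?,scc[2]=?,scc[3]=?,scc[4]=?,scc[5]=?,scc[6]=?,scc[7]=?,scc[8]=?)
step 4: low=(low[0]=0,low[1]=2,low[2]=4,low[3]=1,low[4]=2,low[5]=2,low[6]=4,low[7]=4,low[8]=?); scc=(scc[0]=?,scc[1]=?,scc[2]=?,scc[3]=?,scc[4]=?,scc[5]=?,scc[6]=?,scc[7]=?,scc[8]=?)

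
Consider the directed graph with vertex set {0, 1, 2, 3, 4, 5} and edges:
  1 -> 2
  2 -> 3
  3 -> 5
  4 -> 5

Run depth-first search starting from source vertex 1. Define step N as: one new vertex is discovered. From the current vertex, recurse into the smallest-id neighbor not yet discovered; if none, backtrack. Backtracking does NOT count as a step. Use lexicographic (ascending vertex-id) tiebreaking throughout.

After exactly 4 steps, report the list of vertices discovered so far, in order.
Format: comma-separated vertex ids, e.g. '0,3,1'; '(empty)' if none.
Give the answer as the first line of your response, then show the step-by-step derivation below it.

1,2,3,5

step 1: discover 1; path=1; order=1
step 2: discover 2; path=1>2; order=1,2
step 3: discover 3; path=1>2>3; order=1,2,3
step 4: discover 5; path=1>2>3>5; order=1,2,3,5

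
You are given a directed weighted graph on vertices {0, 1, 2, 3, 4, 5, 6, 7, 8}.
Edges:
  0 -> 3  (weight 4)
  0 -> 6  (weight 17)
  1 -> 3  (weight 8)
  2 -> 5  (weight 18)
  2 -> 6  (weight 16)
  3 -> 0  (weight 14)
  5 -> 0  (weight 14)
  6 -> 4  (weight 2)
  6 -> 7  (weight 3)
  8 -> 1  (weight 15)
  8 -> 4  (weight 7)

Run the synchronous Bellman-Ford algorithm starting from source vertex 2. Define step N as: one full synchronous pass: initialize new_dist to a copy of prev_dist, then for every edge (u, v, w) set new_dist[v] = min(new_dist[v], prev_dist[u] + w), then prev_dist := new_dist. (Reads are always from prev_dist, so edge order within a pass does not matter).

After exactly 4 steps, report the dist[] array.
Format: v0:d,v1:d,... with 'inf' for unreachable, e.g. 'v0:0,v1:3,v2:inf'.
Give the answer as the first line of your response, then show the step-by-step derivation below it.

v0:32,v1:inf,v2:0,v3:36,v4:18,v5:18,v6:16,v7:19,v8:inf

step 1: dist = v0:inf,v1:inf,v2:0,v3:inf,v4:inf,v5:18,v6:16,v7:inf,v8:inf
step 2: dist = v0:32,v1:inf,v2:0,v3:inf,v4:18,v5:18,v6:16,v7:19,v8:inf
step 3: dist = v0:32,v1:inf,v2:0,v3:36,v4:18,v5:18,v6:16,v7:19,v8:inf
step 4: dist = v0:32,v1:inf,v2:0,v3:36,v4:18,v5:18,v6:16,v7:19,v8:inf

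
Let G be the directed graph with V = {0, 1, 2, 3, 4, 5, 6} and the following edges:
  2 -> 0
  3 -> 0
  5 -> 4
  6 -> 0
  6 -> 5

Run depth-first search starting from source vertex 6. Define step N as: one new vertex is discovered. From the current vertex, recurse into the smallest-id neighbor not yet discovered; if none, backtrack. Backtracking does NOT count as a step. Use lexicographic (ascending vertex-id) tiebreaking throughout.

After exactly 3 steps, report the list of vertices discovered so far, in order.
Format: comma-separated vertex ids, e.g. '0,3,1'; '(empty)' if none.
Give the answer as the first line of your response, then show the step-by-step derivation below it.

6,0,5

step 1: discover 6; path=6; order=6
step 2: discover 0; path=6>0; order=6,0
step 3: discover 5; path=6>5; order=6,0,5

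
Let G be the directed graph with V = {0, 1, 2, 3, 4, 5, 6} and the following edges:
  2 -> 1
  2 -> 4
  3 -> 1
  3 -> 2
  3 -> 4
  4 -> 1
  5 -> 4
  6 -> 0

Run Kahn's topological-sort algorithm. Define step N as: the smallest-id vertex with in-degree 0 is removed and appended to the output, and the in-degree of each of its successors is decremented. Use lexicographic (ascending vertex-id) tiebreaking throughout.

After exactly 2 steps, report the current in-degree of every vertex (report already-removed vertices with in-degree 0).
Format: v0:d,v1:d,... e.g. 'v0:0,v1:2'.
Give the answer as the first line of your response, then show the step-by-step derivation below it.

v0:1,v1:1,v2:0,v3:0,v4:1,v5:0,v6:0

step 1: output 3; order=[3]; indeg=(1,2,0,0,2,0,0)
step 2: output 2; order=[3,2]; indeg=(1,1,0,0,1,0,0)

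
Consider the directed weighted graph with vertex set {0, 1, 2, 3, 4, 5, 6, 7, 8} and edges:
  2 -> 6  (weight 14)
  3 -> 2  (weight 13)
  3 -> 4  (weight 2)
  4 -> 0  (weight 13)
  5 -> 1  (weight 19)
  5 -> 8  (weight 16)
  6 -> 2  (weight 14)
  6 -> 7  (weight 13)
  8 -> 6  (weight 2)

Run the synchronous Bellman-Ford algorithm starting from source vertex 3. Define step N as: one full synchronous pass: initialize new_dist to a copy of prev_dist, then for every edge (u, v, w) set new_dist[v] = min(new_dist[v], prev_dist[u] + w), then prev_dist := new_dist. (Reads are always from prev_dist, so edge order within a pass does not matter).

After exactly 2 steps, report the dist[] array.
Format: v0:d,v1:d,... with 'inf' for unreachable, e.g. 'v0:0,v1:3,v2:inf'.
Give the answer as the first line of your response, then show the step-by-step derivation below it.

v0:15,v1:inf,v2:13,v3:0,v4:2,v5:inf,v6:27,v7:inf,v8:inf

step 1: dist = v0:inf,v1:inf,v2:13,v3:0,v4:2,v5:inf,v6:inf,v7:inf,v8:inf
step 2: dist = v0:15,v1:inf,v2:13,v3:0,v4:2,v5:inf,v6:27,v7:inf,v8:inf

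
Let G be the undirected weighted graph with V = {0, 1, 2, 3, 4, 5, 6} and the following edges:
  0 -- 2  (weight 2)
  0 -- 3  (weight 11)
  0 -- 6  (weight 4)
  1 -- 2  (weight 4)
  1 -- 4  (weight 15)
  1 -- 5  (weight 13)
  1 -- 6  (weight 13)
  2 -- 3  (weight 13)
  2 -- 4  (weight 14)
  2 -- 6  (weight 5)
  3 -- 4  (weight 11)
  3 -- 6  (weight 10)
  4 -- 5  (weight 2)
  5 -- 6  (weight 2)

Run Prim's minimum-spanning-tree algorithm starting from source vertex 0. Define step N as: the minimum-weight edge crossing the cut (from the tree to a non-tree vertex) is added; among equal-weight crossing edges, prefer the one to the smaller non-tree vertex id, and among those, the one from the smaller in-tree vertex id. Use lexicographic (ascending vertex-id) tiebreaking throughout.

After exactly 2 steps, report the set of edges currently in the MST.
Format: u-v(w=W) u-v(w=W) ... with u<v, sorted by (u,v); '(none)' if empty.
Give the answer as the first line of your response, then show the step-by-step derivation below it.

0-2(w=2) 1-2(w=4)

step 1: add edge 0-2 (w=2); MST = {0-2(w=2)}
step 2: add edge 1-2 (w=4); MST = {0-2(w=2) 1-2(w=4)}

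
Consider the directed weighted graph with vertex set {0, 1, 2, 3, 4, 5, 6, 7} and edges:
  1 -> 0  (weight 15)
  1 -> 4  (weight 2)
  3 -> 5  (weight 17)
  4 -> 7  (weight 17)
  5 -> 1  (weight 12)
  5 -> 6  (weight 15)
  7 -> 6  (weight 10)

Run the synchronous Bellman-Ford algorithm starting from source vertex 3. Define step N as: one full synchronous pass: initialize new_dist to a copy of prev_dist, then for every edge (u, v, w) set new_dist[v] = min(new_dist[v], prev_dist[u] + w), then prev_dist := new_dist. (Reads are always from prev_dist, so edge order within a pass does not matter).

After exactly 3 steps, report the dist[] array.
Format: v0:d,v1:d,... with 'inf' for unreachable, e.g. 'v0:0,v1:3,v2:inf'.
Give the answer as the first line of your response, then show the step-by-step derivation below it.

v0:44,v1:29,v2:inf,v3:0,v4:31,v5:17,v6:32,v7:inf

step 1: dist = v0:inf,v1:inf,v2:inf,v3:0,v4:inf,v5:17,v6:inf,v7:inf
step 2: dist = v0:inf,v1:29,v2:inf,v3:0,v4:inf,v5:17,v6:32,v7:inf
step 3: dist = v0:44,v1:29,v2:inf,v3:0,v4:31,v5:17,v6:32,v7:inf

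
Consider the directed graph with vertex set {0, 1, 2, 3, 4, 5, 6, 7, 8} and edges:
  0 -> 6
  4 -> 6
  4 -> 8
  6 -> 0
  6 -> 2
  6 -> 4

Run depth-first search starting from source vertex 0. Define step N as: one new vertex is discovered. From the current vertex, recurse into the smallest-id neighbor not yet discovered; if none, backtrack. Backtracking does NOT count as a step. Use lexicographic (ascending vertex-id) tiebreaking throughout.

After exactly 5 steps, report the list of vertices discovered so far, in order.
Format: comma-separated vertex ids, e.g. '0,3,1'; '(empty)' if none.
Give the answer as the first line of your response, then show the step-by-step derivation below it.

0,6,2,4,8

step 1: discover 0; path=0; order=0
step 2: discover 6; path=0>6; order=0,6
step 3: discover 2; path=0>6>2; order=0,6,2
step 4: discover 4; path=0>6>4; order=0,6,2,4
step 5: discover 8; path=0>6>4>8; order=0,6,2,4,8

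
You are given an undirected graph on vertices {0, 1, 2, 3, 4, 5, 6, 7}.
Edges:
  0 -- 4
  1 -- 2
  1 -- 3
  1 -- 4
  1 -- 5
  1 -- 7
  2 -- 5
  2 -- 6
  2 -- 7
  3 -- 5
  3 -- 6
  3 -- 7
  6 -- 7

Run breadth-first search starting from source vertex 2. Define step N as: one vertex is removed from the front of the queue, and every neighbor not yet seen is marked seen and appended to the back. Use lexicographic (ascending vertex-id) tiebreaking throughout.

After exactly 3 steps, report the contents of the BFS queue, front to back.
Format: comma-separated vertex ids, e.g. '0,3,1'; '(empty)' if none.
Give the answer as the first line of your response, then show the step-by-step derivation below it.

6,7,3,4

step 1: dequeue 2; queue=[1,5,6,7]; order=2
step 2: dequeue 1; queue=[5,6,7,3,4]; order=2,1
step 3: dequeue 5; queue=[6,7,3,4]; order=2,1,5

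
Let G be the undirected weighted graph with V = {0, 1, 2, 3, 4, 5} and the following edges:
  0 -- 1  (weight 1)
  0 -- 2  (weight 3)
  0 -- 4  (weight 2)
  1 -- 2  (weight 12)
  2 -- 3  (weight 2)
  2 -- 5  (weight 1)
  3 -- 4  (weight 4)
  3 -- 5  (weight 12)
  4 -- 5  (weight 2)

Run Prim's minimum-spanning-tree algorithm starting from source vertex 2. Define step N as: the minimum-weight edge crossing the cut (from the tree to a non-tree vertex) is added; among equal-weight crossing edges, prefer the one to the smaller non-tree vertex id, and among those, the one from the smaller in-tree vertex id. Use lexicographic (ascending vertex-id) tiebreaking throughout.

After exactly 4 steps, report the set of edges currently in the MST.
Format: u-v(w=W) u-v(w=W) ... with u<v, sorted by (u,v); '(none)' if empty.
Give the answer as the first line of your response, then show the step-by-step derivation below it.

0-4(w=2) 2-3(w=2) 2-5(w=1) 4-5(w=2)

step 1: add edge 2-5 (w=1); MST = {2-5(w=1)}
step 2: add edge 2-3 (w=2); MST = {2-3(w=2) 2-5(w=1)}
step 3: add edge 4-5 (w=2); MST = {2-3(w=2) 2-5(w=1) 4-5(w=2)}
step 4: add edge 0-4 (w=2); MST = {0-4(w=2) 2-3(w=2) 2-5(w=1) 4-5(w=2)}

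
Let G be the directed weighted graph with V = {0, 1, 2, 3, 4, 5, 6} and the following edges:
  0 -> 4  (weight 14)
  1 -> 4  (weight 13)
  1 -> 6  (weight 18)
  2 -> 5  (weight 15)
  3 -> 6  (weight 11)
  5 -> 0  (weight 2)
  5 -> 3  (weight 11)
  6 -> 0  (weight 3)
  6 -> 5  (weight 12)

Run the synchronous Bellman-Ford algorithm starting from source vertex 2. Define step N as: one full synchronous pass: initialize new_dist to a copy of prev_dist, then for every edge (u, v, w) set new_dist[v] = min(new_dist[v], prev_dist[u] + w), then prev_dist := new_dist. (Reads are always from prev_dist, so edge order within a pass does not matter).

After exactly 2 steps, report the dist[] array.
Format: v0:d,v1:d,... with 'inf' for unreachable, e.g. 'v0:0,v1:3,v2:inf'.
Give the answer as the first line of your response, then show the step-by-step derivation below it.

v0:17,v1:inf,v2:0,v3:26,v4:inf,v5:15,v6:inf

step 1: dist = v0:inf,v1:inf,v2:0,v3:inf,v4:inf,v5:15,v6:inf
step 2: dist = v0:17,v1:inf,v2:0,v3:26,v4:inf,v5:15,v6:inf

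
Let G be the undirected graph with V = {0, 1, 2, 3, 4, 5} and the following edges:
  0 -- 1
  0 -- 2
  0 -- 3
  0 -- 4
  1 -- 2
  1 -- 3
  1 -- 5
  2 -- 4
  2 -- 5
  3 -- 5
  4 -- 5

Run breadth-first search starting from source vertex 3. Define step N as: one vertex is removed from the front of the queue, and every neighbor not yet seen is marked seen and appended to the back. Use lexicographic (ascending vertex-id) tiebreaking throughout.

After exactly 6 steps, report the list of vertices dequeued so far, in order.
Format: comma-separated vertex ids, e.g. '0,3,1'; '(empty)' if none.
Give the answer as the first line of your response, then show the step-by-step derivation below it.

3,0,1,5,2,4

step 1: dequeue 3; queue=[0,1,5]; order=3
step 2: dequeue 0; queue=[1,5,2,4]; order=3,0
step 3: dequeue 1; queue=[5,2,4]; order=3,0,1
step 4: dequeue 5; queue=[2,4]; order=3,0,1,5
step 5: dequeue 2; queue=[4]; order=3,0,1,5,2
step 6: dequeue 4; queue=[(empty)]; order=3,0,1,5,2,4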